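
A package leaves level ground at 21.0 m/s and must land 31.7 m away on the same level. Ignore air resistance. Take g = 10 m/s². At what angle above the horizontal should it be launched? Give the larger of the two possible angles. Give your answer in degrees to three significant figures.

67.0°

R = v₀² sin 2θ / g gives sin 2θ = gR/v₀² = 10.0·31.7/21.0² = 0.7188.
2θ = 45.96° or 180° − 45.96° = 134.0°, so θ = 22.98° or 67.02°.
The larger angle is 67.02°.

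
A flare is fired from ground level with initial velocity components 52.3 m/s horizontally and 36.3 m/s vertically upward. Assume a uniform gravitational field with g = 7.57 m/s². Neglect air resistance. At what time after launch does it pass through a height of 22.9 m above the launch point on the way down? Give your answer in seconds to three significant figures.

8.91 s

Set y = v_y0 t − ½ g t² = 22.9: 3.785 t² − 36.30 t + 22.9 = 0.
t = [36.30 ± √(36.30² − 2·7.57·22.9)] / 7.57 = (36.30 ± 31.16) / 7.57, so t = 0.6789 s or t = 8.912 s.
The descending-branch root is 8.912 s.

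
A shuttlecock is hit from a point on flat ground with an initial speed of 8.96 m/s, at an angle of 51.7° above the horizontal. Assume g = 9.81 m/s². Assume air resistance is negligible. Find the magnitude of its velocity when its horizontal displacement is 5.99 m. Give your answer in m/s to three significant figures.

6.59 m/s

vₓ = 8.960 cos 51.7° = 5.553 m/s; v_y0 = 8.960 sin 51.7° = 7.032 m/s.
x = vₓ t ⇒ t = 5.99/5.553 = 1.079 s.
Vertical velocity there: v_y = v_y0 − g t = 7.032 − 9.81 × 1.079 = −3.550 m/s.
Speed: √(vₓ² + v_y²) = √(5.553² + 3.550²) = 6.591 m/s.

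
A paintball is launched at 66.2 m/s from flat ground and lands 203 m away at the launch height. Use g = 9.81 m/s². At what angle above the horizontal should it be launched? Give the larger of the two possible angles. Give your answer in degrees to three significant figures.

76.5°

From R = (v₀²/g) sin 2θ: sin 2θ = 9.81 × 203 / 4382.4 = 0.4544.
2θ = 27.03° or 180° − 27.03° = 153.0°, so θ = 13.51° or 76.49°.
The larger angle is 76.49°.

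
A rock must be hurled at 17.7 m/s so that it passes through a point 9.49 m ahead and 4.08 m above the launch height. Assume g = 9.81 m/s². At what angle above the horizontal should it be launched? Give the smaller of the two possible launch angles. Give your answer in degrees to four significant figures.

32.59°

Trajectory: y = x tanθ − g x² (1 + tan²θ)/(2v₀²). With x = 9.49, y = 4.08, v₀ = 17.7, g = 9.81:
1.410 tan²θ − 9.49 tanθ + (5.490) = 0.
tanθ = [9.49 ± √(9.49² − 4 × 1.410 × (5.490))] / (2 × 1.410) = (9.49 ± 7.687) / 2.820, giving tanθ = 0.6392 or 6.091.
θ = 32.59° or 80.68°; the smaller is 32.59°.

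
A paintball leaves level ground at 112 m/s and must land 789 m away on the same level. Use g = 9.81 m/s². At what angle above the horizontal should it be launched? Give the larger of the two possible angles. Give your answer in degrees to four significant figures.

70.95°

R = v₀² sin 2θ / g gives sin 2θ = gR/v₀² = 9.81·789/112² = 0.6170.
2θ = 38.10° or 180° − 38.10° = 141.9°, so θ = 19.05° or 70.95°.
The larger angle is 70.95°.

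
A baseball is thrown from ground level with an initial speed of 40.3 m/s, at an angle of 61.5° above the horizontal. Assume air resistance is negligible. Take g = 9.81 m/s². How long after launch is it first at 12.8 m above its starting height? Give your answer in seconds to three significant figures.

vₓ = 40.30 cos 61.5° = 19.23 m/s; v_y0 = 40.30 sin 61.5° = 35.42 m/s.
Require v_y0 t − ½ g t² = 12.8, i.e. 4.905 t² − 35.42 t + 12.8 = 0.
Quadratic formula: t = (35.42 ± √1003.2) / 9.81 = (35.42 ± 31.67) / 9.81 → t = 0.3816 s or 6.839 s.
The first (ascending) time is 0.3816 s.

0.382 s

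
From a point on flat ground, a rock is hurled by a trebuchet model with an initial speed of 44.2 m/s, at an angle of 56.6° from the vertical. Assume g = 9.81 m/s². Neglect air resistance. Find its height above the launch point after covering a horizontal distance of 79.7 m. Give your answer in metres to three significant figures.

Horizontal component vₓ = 44.20 sin 56.6° = 36.90 m/s; vertical v_y0 = 44.20 cos 56.6° = 24.33 m/s.
Time to reach x = 79.7 m: t = x/vₓ = 79.7/36.90 = 2.160 s.
Height: y = v_y0 t − ½ g t² = 24.33 × 2.160 − 4.905 × 2.160² = 52.55 − 22.88 = 29.67 m.

29.7 m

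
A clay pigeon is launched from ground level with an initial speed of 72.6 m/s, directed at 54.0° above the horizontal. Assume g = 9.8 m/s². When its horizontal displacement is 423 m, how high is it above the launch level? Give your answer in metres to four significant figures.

100.7 m

vₓ = 72.60 cos 54.0° = 42.67 m/s; v_y0 = 72.60 sin 54.0° = 58.73 m/s.
x = vₓ t ⇒ t = 423/42.67 = 9.913 s.
Height: y = v_y0 t − ½ g t² = 58.73 × 9.913 − 4.900 × 9.913² = 582.2 − 481.5 = 100.7 m.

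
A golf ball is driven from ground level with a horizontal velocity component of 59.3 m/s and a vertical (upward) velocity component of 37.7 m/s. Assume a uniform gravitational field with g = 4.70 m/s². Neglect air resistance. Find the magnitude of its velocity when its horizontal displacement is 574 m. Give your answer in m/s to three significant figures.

At x = 574 m, t = x/vₓ = 574/59.30 = 9.680 s.
Vertical velocity there: v_y = v_y0 − g t = 37.70 − 4.70 × 9.680 = −7.794 m/s.
Speed: √(vₓ² + v_y²) = √(59.30² + 7.794²) = 59.81 m/s.

59.8 m/s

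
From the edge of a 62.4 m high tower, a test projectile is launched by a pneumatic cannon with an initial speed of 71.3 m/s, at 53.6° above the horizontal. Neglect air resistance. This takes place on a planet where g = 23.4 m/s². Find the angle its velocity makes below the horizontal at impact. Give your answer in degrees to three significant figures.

vₓ = 71.30 cos 53.6° = 42.31 m/s; v_y0 = 71.30 sin 53.6° = 57.39 m/s.
With up positive and y = 0 at the ground: y(t) = 62.4 + (57.39) t − 11.70 t². Setting y = 0 and taking the positive root: t = [57.39 + √(57.39² + 2·23.4·62.4)] / 23.4 = (57.39 + 78.83) / 23.4 = 5.821 s.
At impact: v_y = v_y0 − g t = −78.83 m/s; vₓ = 42.31 m/s.
Angle below horizontal: arctan(|v_y|/vₓ) = arctan(78.83/42.31) = 61.78°.

61.8°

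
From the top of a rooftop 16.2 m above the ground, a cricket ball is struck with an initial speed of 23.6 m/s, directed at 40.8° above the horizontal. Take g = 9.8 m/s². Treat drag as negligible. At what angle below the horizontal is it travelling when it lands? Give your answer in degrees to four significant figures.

52.83°

Horizontal component vₓ = 23.60 cos 40.8° = 17.87 m/s; vertical v_y0 = 23.60 sin 40.8° = 15.42 m/s.
The projectile lands when y = 16.2 + (15.42) t − ½·9.80·t² = 0. Positive root: t = (15.42 + √(15.42² + 2·9.80·16.2)) / 9.80 = (15.42 + 23.57) / 9.80 = 3.978 s.
At impact: v_y = v_y0 − g t = −23.57 m/s; vₓ = 17.87 m/s.
Angle below horizontal: arctan(|v_y|/vₓ) = arctan(23.57/17.87) = 52.83°.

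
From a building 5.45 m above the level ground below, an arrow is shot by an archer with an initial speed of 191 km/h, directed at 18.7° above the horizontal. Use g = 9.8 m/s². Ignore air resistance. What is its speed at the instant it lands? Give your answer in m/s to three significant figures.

54.1 m/s

Convert: 191 km/h = 191/3.6 = 53.06 m/s.
Horizontal component vₓ = 53.06 cos 18.7° = 50.25 m/s; vertical v_y0 = 53.06 sin 18.7° = 17.01 m/s.
Vertical motion (up positive, ground at y = 0): 4.900 t² − (17.01) t − 5.45 = 0, so t = (17.01 + √(17.01² + 2·9.80·5.45)) / 9.80 = (17.01 + 19.90) / 9.80 = 3.767 s.
Vertical velocity at impact: v_y = v_y0 − g t = 17.01 − 9.80 × 3.767 = −19.90 m/s.
Speed: |v| = √(vₓ² + v_y²) = √(50.25² + 19.90²) = 54.05 m/s.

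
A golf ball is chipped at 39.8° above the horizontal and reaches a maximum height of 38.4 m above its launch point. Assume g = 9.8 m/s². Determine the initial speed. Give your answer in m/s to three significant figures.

42.9 m/s

At the peak v_y = 0, so v_y0 = √(2gH) = √(2 × 9.80 × 38.4) = 27.43 m/s.
v_y0 = v₀ sin θ ⇒ v₀ = 27.43 / sin 39.8° = 42.86 m/s.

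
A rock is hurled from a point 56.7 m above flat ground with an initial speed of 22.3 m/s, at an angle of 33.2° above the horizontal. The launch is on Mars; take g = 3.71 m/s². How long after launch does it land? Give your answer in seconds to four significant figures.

Resolve: vₓ = 22.30 cos 33.2° = 18.66 m/s and v_y0 = 22.30 sin 33.2° = 12.21 m/s.
The projectile lands when y = 56.7 + (12.21) t − ½·3.71·t² = 0. Positive root: t = (12.21 + √(12.21² + 2·3.71·56.7)) / 3.71 = (12.21 + 23.87) / 3.71 = 9.725 s.

9.725 s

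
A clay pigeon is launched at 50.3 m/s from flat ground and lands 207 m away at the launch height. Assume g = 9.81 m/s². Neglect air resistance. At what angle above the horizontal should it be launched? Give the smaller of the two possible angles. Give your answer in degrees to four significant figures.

26.69°

R = v₀² sin 2θ / g gives sin 2θ = gR/v₀² = 9.81·207/50.3² = 0.8026.
2θ = 53.38° or 180° − 53.38° = 126.6°, so θ = 26.69° or 63.31°.
The smaller angle is 26.69°.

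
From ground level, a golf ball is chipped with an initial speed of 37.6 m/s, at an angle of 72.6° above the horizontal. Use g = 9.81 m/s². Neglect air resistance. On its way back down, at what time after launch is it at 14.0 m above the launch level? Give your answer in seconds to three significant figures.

6.90 s

Components: vₓ = 37.60 cos 72.6° = 11.24 m/s, v_y0 = 37.60 sin 72.6° = 35.88 m/s.
Set y = v_y0 t − ½ g t² = 14.0: 4.905 t² − 35.88 t + 14.0 = 0.
Quadratic formula: t = (35.88 ± √1012.7) / 9.81 = (35.88 ± 31.82) / 9.81 → t = 0.4136 s or 6.901 s.
The descending-branch root is 6.901 s.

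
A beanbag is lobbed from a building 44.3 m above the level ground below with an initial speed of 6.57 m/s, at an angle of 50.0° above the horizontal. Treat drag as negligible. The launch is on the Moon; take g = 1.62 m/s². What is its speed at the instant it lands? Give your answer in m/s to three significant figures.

Components: vₓ = 6.570 cos 50.0° = 4.223 m/s, v_y0 = 6.570 sin 50.0° = 5.033 m/s.
Vertical motion (up positive, ground at y = 0): 0.8100 t² − (5.033) t − 44.3 = 0, so t = (5.033 + √(5.033² + 2·1.62·44.3)) / 1.62 = (5.033 + 12.99) / 1.62 = 11.13 s.
Vertical velocity at impact: v_y = v_y0 − g t = 5.033 − 1.62 × 11.13 = −12.99 m/s.
Speed: |v| = √(vₓ² + v_y²) = √(4.223² + 12.99²) = 13.66 m/s.

13.7 m/s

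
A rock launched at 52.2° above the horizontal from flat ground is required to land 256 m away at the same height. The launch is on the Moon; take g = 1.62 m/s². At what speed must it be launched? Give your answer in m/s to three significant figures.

From R = (v₀² / g) sin 2θ: v₀ = √(gR / sin 2θ).
v₀ = √(1.62 × 256 / sin 104.4°) = √(414.7 / 0.9686) = √428.17 = 20.69 m/s.

20.7 m/s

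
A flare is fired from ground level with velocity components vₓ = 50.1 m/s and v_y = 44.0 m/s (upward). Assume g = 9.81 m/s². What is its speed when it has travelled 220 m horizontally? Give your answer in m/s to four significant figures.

50.11 m/s

At x = 220 m, t = x/vₓ = 220/50.10 = 4.391 s.
Vertical velocity there: v_y = v_y0 − g t = 44.00 − 9.81 × 4.391 = 0.9222 m/s.
Speed: √(vₓ² + v_y²) = √(50.10² + 0.9222²) = 50.11 m/s.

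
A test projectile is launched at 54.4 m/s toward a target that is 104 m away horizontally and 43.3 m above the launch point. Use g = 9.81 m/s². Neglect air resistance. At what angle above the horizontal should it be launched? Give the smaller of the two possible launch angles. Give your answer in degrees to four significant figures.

33.62°

Trajectory: y = x tanθ − g x² (1 + tan²θ)/(2v₀²). With x = 104, y = 43.3, v₀ = 54.4, g = 9.81:
17.93 tan²θ − 104 tanθ + (61.23) = 0.
tanθ = [104 ± √(104² − 4 × 17.93 × (61.23))] / (2 × 17.93) = (104 ± 80.16) / 35.85, giving tanθ = 0.6649 or 5.136.
θ = 33.62° or 78.98°; the smaller is 33.62°.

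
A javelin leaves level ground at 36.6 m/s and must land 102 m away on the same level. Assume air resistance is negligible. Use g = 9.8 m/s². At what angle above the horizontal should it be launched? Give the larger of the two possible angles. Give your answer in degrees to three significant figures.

Level-ground range R = v₀² sin(2θ)/g ⇒ sin(2θ) = gR/v₀² = 9.80 × 102 / 36.6² = 0.7462.
2θ = 48.26° or 180° − 48.26° = 131.7°, so θ = 24.13° or 65.87°.
The larger angle is 65.87°.

65.9°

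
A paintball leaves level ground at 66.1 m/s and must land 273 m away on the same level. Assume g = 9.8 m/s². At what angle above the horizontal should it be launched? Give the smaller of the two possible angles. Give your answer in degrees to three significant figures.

18.9°

Level-ground range R = v₀² sin(2θ)/g ⇒ sin(2θ) = gR/v₀² = 9.80 × 273 / 66.1² = 0.6123.
2θ = 37.76° or 180° − 37.76° = 142.2°, so θ = 18.88° or 71.12°.
The smaller angle is 18.88°.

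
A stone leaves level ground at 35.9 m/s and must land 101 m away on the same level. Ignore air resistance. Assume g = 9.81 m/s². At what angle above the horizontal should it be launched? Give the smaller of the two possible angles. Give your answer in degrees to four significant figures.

25.12°

Level-ground range R = v₀² sin(2θ)/g ⇒ sin(2θ) = gR/v₀² = 9.81 × 101 / 35.9² = 0.7688.
2θ = 50.24° or 180° − 50.24° = 129.8°, so θ = 25.12° or 64.88°.
The smaller angle is 25.12°.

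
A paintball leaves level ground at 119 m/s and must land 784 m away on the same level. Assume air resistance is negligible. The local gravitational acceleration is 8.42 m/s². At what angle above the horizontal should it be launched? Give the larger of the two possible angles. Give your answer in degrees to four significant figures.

76.11°

R = v₀² sin 2θ / g gives sin 2θ = gR/v₀² = 8.42·784/119² = 0.4662.
2θ = 27.79° or 180° − 27.79° = 152.2°, so θ = 13.89° or 76.11°.
The larger angle is 76.11°.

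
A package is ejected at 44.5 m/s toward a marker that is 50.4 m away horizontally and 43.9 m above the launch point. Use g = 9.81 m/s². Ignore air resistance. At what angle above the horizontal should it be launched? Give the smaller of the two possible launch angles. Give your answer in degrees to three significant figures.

49.4°

Trajectory: y = x tanθ − g x² (1 + tan²θ)/(2v₀²). With x = 50.4, y = 43.9, v₀ = 44.5, g = 9.81:
6.292 tan²θ − 50.4 tanθ + (50.19) = 0.
tanθ = [50.4 ± √(50.4² − 4 × 6.292 × (50.19))] / (2 × 6.292) = (50.4 ± 35.73) / 12.58, giving tanθ = 1.165 or 6.845.
θ = 49.37° or 81.69°; the smaller is 49.37°.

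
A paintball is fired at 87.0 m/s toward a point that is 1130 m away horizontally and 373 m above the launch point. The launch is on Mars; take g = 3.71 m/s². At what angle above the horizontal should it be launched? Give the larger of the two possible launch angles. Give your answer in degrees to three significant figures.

70.6°

Trajectory: y = x tanθ − g x² (1 + tan²θ)/(2v₀²). With x = 1130, y = 373, v₀ = 87.0, g = 3.71:
312.9 tan²θ − 1130 tanθ + (685.9) = 0.
tanθ = [1130 ± √(1130² − 4 × 312.9 × (685.9))] / (2 × 312.9) = (1130 ± 646.7) / 625.9, giving tanθ = 0.7721 or 2.839.
θ = 37.67° or 70.59°; the larger is 70.59°.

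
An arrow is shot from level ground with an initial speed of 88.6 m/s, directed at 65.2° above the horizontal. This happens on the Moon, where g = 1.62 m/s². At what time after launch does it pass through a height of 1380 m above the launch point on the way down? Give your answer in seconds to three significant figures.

Resolve: vₓ = 88.60 cos 65.2° = 37.16 m/s and v_y0 = 88.60 sin 65.2° = 80.43 m/s.
Height y(t) = 80.43 t − 0.8100 t² = 1380 gives 0.8100 t² − 80.43 t + 1380 = 0.
Quadratic formula: t = (80.43 ± √1997.6) / 1.62 = (80.43 ± 44.69) / 1.62 → t = 22.06 s or 77.24 s.
The descending-branch root is 77.24 s.

77.2 s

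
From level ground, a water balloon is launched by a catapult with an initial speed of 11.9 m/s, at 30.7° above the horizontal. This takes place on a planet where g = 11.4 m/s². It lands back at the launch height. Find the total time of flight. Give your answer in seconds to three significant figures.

1.07 s

vₓ = 11.90 cos 30.7° = 10.23 m/s; v_y0 = 11.90 sin 30.7° = 6.075 m/s.
It returns to y = 0 when t = 2 v_y0 / g = 2(6.075)/11.4 = 1.066 s.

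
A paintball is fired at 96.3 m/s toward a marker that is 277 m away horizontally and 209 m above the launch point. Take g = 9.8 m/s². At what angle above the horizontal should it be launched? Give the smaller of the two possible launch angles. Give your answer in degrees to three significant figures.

Trajectory: y = x tanθ − g x² (1 + tan²θ)/(2v₀²). With x = 277, y = 209, v₀ = 96.3, g = 9.80:
40.54 tan²θ − 277 tanθ + (249.5) = 0.
tanθ = [277 ± √(277² − 4 × 40.54 × (249.5))] / (2 × 40.54) = (277 ± 190.4) / 81.08, giving tanθ = 1.068 or 5.765.
θ = 46.88° or 80.16°; the smaller is 46.88°.

46.9°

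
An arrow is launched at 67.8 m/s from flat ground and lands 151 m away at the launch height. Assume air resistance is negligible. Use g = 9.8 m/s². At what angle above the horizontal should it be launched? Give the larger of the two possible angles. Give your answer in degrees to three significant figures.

80.6°

R = v₀² sin 2θ / g gives sin 2θ = gR/v₀² = 9.80·151/67.8² = 0.3219.
2θ = 18.78° or 180° − 18.78° = 161.2°, so θ = 9.389° or 80.61°.
The larger angle is 80.61°.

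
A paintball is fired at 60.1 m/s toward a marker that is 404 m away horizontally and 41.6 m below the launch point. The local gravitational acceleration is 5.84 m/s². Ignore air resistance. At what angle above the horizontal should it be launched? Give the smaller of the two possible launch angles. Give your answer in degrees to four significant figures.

13.65°

Trajectory: y = x tanθ − g x² (1 + tan²θ)/(2v₀²). With x = 404, y = −41.6, v₀ = 60.1, g = 5.84:
131.9 tan²θ − 404 tanθ + (90.35) = 0.
tanθ = [404 ± √(404² − 4 × 131.9 × (90.35))] / (2 × 131.9) = (404 ± 339.9) / 263.9, giving tanθ = 0.2429 or 2.819.
θ = 13.65° or 70.47°; the smaller is 13.65°.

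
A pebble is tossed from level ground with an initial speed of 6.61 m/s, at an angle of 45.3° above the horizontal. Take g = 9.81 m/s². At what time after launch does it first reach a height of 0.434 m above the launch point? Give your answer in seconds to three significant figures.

0.104 s

Resolve: vₓ = 6.610 cos 45.3° = 4.649 m/s and v_y0 = 6.610 sin 45.3° = 4.698 m/s.
Set y = v_y0 t − ½ g t² = 0.434: 4.905 t² − 4.698 t + 0.434 = 0.
t = [4.698 ± √(4.698² − 2·9.81·0.434)] / 9.81 = (4.698 ± 3.682) / 9.81, so t = 0.1036 s or t = 0.8543 s.
The first (ascending) time is 0.1036 s.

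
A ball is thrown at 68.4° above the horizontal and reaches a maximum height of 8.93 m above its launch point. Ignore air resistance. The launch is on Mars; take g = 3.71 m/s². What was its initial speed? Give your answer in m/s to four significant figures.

At the peak v_y = 0, so v_y0 = √(2gH) = √(2 × 3.71 × 8.93) = 8.140 m/s.
v_y0 = v₀ sin θ ⇒ v₀ = 8.140 / sin 68.4° = 8.755 m/s.

8.755 m/s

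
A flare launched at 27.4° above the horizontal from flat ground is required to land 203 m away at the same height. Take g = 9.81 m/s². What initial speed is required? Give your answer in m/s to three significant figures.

From R = (v₀² / g) sin 2θ: v₀ = √(gR / sin 2θ).
v₀ = √(9.81 × 203 / sin 54.80°) = √(1991 / 0.8171) = √2437.1 = 49.37 m/s.

49.4 m/s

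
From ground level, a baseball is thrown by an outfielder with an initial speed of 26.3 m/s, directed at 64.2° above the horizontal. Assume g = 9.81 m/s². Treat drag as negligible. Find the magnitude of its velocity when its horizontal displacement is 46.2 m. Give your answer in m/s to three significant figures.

Horizontal component vₓ = 26.30 cos 64.2° = 11.45 m/s; vertical v_y0 = 26.30 sin 64.2° = 23.68 m/s.
x = vₓ t ⇒ t = 46.2/11.45 = 4.036 s.
Vertical velocity there: v_y = v_y0 − g t = 23.68 − 9.81 × 4.036 = −15.92 m/s.
Speed: √(vₓ² + v_y²) = √(11.45² + 15.92²) = 19.60 m/s.

19.6 m/s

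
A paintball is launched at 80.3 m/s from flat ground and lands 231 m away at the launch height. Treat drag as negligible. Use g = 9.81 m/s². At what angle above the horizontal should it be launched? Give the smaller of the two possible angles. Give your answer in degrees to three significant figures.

10.3°

Level-ground range R = v₀² sin(2θ)/g ⇒ sin(2θ) = gR/v₀² = 9.81 × 231 / 80.3² = 0.3514.
2θ = 20.58° or 180° − 20.58° = 159.4°, so θ = 10.29° or 79.71°.
The smaller angle is 10.29°.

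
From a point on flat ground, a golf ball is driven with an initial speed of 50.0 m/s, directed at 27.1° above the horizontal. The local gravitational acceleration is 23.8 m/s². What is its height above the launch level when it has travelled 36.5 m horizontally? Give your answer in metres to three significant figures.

Resolve: vₓ = 50.00 cos 27.1° = 44.51 m/s and v_y0 = 50.00 sin 27.1° = 22.78 m/s.
x = vₓ t ⇒ t = 36.5/44.51 = 0.8200 s.
Height: y = v_y0 t − ½ g t² = 22.78 × 0.8200 − 11.90 × 0.8200² = 18.68 − 8.002 = 10.68 m.

10.7 m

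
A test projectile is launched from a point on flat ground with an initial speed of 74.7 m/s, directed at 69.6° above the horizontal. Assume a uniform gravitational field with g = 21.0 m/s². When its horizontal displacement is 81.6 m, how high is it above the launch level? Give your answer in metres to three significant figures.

116 m

Components: vₓ = 74.70 cos 69.6° = 26.04 m/s, v_y0 = 74.70 sin 69.6° = 70.01 m/s.
At x = 81.6 m, t = x/vₓ = 81.6/26.04 = 3.134 s.
Height: y = v_y0 t − ½ g t² = 70.01 × 3.134 − 10.50 × 3.134² = 219.4 − 103.1 = 116.3 m.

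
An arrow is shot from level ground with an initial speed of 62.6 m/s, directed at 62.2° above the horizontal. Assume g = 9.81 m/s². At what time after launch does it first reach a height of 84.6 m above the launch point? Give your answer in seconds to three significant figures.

Resolve: vₓ = 62.60 cos 62.2° = 29.20 m/s and v_y0 = 62.60 sin 62.2° = 55.37 m/s.
Set y = v_y0 t − ½ g t² = 84.6: 4.905 t² − 55.37 t + 84.6 = 0.
Quadratic formula: t = (55.37 ± √1406.5) / 9.81 = (55.37 ± 37.50) / 9.81 → t = 1.822 s or 9.468 s.
The first (ascending) time is 1.822 s.

1.82 s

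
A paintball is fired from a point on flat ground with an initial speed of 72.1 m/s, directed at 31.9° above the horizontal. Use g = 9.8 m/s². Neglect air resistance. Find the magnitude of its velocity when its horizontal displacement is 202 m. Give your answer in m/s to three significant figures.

vₓ = 72.10 cos 31.9° = 61.21 m/s; v_y0 = 72.10 sin 31.9° = 38.10 m/s.
x = vₓ t ⇒ t = 202/61.21 = 3.300 s.
Vertical velocity there: v_y = v_y0 − g t = 38.10 − 9.80 × 3.300 = 5.760 m/s.
Speed: √(vₓ² + v_y²) = √(61.21² + 5.760²) = 61.48 m/s.

61.5 m/s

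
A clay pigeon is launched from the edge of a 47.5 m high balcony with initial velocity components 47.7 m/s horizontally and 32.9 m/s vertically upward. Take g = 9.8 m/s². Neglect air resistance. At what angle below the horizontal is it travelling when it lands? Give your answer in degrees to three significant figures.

Vertical motion (up positive, ground at y = 0): 4.900 t² − (32.90) t − 47.5 = 0, so t = (32.90 + √(32.90² + 2·9.80·47.5)) / 9.80 = (32.90 + 44.87) / 9.80 = 7.936 s.
At impact: v_y = v_y0 − g t = −44.87 m/s; vₓ = 47.70 m/s.
Angle below horizontal: arctan(|v_y|/vₓ) = arctan(44.87/47.70) = 43.25°.

43.2°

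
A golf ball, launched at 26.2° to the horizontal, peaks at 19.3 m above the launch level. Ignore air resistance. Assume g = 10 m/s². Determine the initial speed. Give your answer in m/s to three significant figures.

At the peak v_y = 0, so v_y0 = √(2gH) = √(2 × 10.0 × 19.3) = 19.65 m/s.
v_y0 = v₀ sin θ ⇒ v₀ = 19.65 / sin 26.2° = 44.50 m/s.

44.5 m/s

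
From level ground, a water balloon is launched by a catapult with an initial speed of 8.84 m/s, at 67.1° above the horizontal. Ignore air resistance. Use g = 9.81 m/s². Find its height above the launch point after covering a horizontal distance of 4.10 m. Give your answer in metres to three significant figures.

2.74 m

Horizontal component vₓ = 8.840 cos 67.1° = 3.440 m/s; vertical v_y0 = 8.840 sin 67.1° = 8.143 m/s.
At x = 4.10 m, t = x/vₓ = 4.10/3.440 = 1.192 s.
Height: y = v_y0 t − ½ g t² = 8.143 × 1.192 − 4.905 × 1.192² = 9.706 − 6.968 = 2.738 m.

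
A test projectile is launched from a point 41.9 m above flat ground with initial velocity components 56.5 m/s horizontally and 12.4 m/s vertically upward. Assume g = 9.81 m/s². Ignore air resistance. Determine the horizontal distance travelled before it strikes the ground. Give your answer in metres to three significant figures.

With up positive and y = 0 at the ground: y(t) = 41.9 + (12.40) t − 4.905 t². Setting y = 0 and taking the positive root: t = [12.40 + √(12.40² + 2·9.81·41.9)] / 9.81 = (12.40 + 31.24) / 9.81 = 4.448 s.
Horizontal distance: R = vₓ t = 56.50 × 4.448 = 251.3 m.

251 m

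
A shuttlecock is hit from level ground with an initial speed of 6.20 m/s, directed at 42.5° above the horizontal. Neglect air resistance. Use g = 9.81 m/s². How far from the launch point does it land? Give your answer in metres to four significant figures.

Components: vₓ = 6.200 cos 42.5° = 4.571 m/s, v_y0 = 6.200 sin 42.5° = 4.189 m/s.
Flight time T = 2 v_y0 / g = 0.8540 s.
Horizontal distance R = vₓ T = 4.571 × 0.8540 = 3.904 m.

3.904 m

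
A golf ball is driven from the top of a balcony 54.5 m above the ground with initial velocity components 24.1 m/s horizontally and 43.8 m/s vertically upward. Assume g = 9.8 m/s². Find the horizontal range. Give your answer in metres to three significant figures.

242 m

The projectile lands when y = 54.5 + (43.80) t − ½·9.80·t² = 0. Positive root: t = (43.80 + √(43.80² + 2·9.80·54.5)) / 9.80 = (43.80 + 54.65) / 9.80 = 10.05 s.
Horizontal distance: R = vₓ t = 24.10 × 10.05 = 242.1 m.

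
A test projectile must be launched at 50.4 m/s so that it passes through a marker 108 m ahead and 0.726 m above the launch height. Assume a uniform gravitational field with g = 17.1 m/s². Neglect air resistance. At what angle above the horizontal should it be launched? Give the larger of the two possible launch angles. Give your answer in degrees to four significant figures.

66.59°

Trajectory: y = x tanθ − g x² (1 + tan²θ)/(2v₀²). With x = 108, y = 0.726, v₀ = 50.4, g = 17.1:
39.26 tan²θ − 108 tanθ + (39.99) = 0.
tanθ = [108 ± √(108² − 4 × 39.26 × (39.99))] / (2 × 39.26) = (108 ± 73.38) / 78.52, giving tanθ = 0.4409 or 2.310.
θ = 23.79° or 66.59°; the larger is 66.59°.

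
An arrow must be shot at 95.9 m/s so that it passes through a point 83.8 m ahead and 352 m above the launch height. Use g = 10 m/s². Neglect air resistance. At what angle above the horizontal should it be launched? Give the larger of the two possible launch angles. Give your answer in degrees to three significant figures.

86.5°

Trajectory: y = x tanθ − g x² (1 + tan²θ)/(2v₀²). With x = 83.8, y = 352, v₀ = 95.9, g = 10.0:
3.818 tan²θ − 83.8 tanθ + (355.8) = 0.
tanθ = [83.8 ± √(83.8² − 4 × 3.818 × (355.8))] / (2 × 3.818) = (83.8 ± 39.86) / 7.636, giving tanθ = 5.755 or 16.19.
θ = 80.14° or 86.47°; the larger is 86.47°.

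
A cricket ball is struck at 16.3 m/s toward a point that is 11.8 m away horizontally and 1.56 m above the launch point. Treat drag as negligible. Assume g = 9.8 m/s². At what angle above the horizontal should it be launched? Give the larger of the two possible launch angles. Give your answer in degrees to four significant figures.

Trajectory: y = x tanθ − g x² (1 + tan²θ)/(2v₀²). With x = 11.8, y = 1.56, v₀ = 16.3, g = 9.80:
2.568 tan²θ − 11.8 tanθ + (4.128) = 0.
tanθ = [11.8 ± √(11.8² − 4 × 2.568 × (4.128))] / (2 × 2.568) = (11.8 ± 9.841) / 5.136, giving tanθ = 0.3815 or 4.214.
θ = 20.88° or 76.65°; the larger is 76.65°.

76.65°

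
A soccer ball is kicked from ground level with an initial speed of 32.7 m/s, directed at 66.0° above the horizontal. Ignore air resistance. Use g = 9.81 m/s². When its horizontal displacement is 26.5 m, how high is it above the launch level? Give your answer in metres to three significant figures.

40.0 m

Resolve: vₓ = 32.70 cos 66.0° = 13.30 m/s and v_y0 = 32.70 sin 66.0° = 29.87 m/s.
Time to reach x = 26.5 m: t = x/vₓ = 26.5/13.30 = 1.992 s.
Height: y = v_y0 t − ½ g t² = 29.87 × 1.992 − 4.905 × 1.992² = 59.52 − 19.47 = 40.05 m.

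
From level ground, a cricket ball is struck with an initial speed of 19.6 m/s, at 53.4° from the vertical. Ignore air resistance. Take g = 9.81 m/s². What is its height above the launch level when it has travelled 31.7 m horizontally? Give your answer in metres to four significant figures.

3.635 m

Resolve: vₓ = 19.60 sin 53.4° = 15.74 m/s and v_y0 = 19.60 cos 53.4° = 11.69 m/s.
At x = 31.7 m, t = x/vₓ = 31.7/15.74 = 2.015 s.
Height: y = v_y0 t − ½ g t² = 11.69 × 2.015 − 4.905 × 2.015² = 23.54 − 19.91 = 3.635 m.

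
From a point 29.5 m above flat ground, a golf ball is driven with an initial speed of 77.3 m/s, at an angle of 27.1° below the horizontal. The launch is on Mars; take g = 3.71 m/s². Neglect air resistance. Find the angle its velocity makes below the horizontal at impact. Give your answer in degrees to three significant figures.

Resolve: vₓ = 77.30 cos 27.1° = 68.81 m/s and v_y0 = −35.21 m/s (downward).
With up positive and y = 0 at the ground: y(t) = 29.5 + (−35.21) t − 1.855 t². Setting y = 0 and taking the positive root: t = [−35.21 + √(35.21² + 2·3.71·29.5)] / 3.71 = (−35.21 + 38.20) / 3.71 = 0.8037 s.
At impact: v_y = v_y0 − g t = −38.20 m/s; vₓ = 68.81 m/s.
Angle below horizontal: arctan(|v_y|/vₓ) = arctan(38.20/68.81) = 29.03°.

29.0°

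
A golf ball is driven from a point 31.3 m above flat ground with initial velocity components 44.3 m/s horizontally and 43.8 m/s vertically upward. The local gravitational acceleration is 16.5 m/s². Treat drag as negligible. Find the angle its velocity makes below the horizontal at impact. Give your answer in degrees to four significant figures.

Vertical motion (up positive, ground at y = 0): 8.250 t² − (43.80) t − 31.3 = 0, so t = (43.80 + √(43.80² + 2·16.5·31.3)) / 16.5 = (43.80 + 54.33) / 16.5 = 5.947 s.
At impact: v_y = v_y0 − g t = −54.33 m/s; vₓ = 44.30 m/s.
Angle below horizontal: arctan(|v_y|/vₓ) = arctan(54.33/44.30) = 50.80°.

50.80°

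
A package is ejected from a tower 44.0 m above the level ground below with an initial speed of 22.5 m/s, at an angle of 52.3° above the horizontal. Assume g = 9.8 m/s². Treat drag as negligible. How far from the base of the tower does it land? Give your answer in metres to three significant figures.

Horizontal component vₓ = 22.50 cos 52.3° = 13.76 m/s; vertical v_y0 = 22.50 sin 52.3° = 17.80 m/s.
With up positive and y = 0 at the ground: y(t) = 44.0 + (17.80) t − 4.900 t². Setting y = 0 and taking the positive root: t = [17.80 + √(17.80² + 2·9.80·44.0)] / 9.80 = (17.80 + 34.34) / 9.80 = 5.321 s.
Horizontal distance: R = vₓ t = 13.76 × 5.321 = 73.21 m.

73.2 m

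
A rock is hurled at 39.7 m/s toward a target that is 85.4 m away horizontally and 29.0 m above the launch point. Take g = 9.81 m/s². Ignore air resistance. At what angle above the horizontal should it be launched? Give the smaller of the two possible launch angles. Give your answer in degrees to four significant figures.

Trajectory: y = x tanθ − g x² (1 + tan²θ)/(2v₀²). With x = 85.4, y = 29.0, v₀ = 39.7, g = 9.81:
22.70 tan²θ − 85.4 tanθ + (51.70) = 0.
tanθ = [85.4 ± √(85.4² − 4 × 22.70 × (51.70))] / (2 × 22.70) = (85.4 ± 50.99) / 45.39, giving tanθ = 0.7581 or 3.004.
θ = 37.17° or 71.59°; the smaller is 37.17°.

37.17°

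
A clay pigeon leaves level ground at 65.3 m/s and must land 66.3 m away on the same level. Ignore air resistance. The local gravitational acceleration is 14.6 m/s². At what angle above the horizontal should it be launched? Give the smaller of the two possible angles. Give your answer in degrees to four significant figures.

R = v₀² sin 2θ / g gives sin 2θ = gR/v₀² = 14.6·66.3/65.3² = 0.2270.
2θ = 13.12° or 180° − 13.12° = 166.9°, so θ = 6.560° or 83.44°.
The smaller angle is 6.560°.

6.560°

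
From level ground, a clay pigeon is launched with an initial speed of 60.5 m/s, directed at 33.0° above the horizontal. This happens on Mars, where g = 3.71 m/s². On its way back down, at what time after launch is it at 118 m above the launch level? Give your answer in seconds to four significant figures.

12.79 s

Resolve: vₓ = 60.50 cos 33.0° = 50.74 m/s and v_y0 = 60.50 sin 33.0° = 32.95 m/s.
Require v_y0 t − ½ g t² = 118, i.e. 1.855 t² − 32.95 t + 118 = 0.
Quadratic formula: t = (32.95 ± √210.19) / 3.71 = (32.95 ± 14.50) / 3.71 → t = 4.974 s or 12.79 s.
The descending-branch root is 12.79 s.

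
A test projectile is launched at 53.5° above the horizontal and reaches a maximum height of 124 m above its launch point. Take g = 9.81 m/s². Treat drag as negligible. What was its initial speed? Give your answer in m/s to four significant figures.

At the peak v_y = 0, so v_y0 = √(2gH) = √(2 × 9.81 × 124) = 49.32 m/s.
v_y0 = v₀ sin θ ⇒ v₀ = 49.32 / sin 53.5° = 61.36 m/s.

61.36 m/s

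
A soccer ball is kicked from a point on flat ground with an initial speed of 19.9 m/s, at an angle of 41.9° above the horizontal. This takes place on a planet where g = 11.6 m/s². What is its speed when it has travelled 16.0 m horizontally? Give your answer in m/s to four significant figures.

14.83 m/s

Horizontal component vₓ = 19.90 cos 41.9° = 14.81 m/s; vertical v_y0 = 19.90 sin 41.9° = 13.29 m/s.
Time to reach x = 16.0 m: t = x/vₓ = 16.0/14.81 = 1.080 s.
Vertical velocity there: v_y = v_y0 − g t = 13.29 − 11.6 × 1.080 = 0.7593 m/s.
Speed: √(vₓ² + v_y²) = √(14.81² + 0.7593²) = 14.83 m/s.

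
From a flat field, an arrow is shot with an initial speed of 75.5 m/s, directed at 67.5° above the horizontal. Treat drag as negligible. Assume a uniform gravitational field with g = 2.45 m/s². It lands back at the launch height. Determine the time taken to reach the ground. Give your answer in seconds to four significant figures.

Resolve: vₓ = 75.50 cos 67.5° = 28.89 m/s and v_y0 = 75.50 sin 67.5° = 69.75 m/s.
Time of flight on level ground: T = 2 v_y0 / g = 2 × 69.75 / 2.45 = 56.94 s.

56.94 s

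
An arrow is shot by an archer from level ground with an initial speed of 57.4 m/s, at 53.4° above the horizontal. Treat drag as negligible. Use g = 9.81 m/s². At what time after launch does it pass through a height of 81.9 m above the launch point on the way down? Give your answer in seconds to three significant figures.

7.01 s

Components: vₓ = 57.40 cos 53.4° = 34.22 m/s, v_y0 = 57.40 sin 53.4° = 46.08 m/s.
Height y(t) = 46.08 t − 4.905 t² = 81.9 gives 4.905 t² − 46.08 t + 81.9 = 0.
t = [46.08 ± √(46.08² − 2·9.81·81.9)] / 9.81 = (46.08 ± 22.73) / 9.81, so t = 2.380 s or t = 7.014 s.
The descending-branch root is 7.014 s.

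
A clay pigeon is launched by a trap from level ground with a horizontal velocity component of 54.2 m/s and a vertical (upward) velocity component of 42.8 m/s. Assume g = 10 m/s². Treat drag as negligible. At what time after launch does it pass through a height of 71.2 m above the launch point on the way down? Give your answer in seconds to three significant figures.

Set y = v_y0 t − ½ g t² = 71.2: 5.000 t² − 42.80 t + 71.2 = 0.
t = [42.80 ± √(42.80² − 2·10.0·71.2)] / 10.0 = (42.80 ± 20.20) / 10.0, so t = 2.260 s or t = 6.300 s.
The descending-branch root is 6.300 s.

6.30 s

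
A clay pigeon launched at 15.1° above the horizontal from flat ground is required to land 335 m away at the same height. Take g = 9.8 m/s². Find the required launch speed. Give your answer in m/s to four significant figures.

80.79 m/s

Level-ground range: R = v₀² sin(2θ)/g, so v₀ = √(gR / sin 2θ).
v₀ = √(9.80 × 335 / sin 30.20°) = √(3283 / 0.5030) = √6526.6 = 80.79 m/s.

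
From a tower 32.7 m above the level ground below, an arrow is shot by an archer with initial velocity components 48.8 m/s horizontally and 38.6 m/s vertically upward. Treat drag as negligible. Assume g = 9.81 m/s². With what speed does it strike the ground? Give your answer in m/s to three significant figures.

67.2 m/s

Vertical motion (up positive, ground at y = 0): 4.905 t² − (38.60) t − 32.7 = 0, so t = (38.60 + √(38.60² + 2·9.81·32.7)) / 9.81 = (38.60 + 46.17) / 9.81 = 8.641 s.
Vertical velocity at impact: v_y = v_y0 − g t = 38.60 − 9.81 × 8.641 = −46.17 m/s.
Speed: |v| = √(vₓ² + v_y²) = √(48.80² + 46.17²) = 67.18 m/s.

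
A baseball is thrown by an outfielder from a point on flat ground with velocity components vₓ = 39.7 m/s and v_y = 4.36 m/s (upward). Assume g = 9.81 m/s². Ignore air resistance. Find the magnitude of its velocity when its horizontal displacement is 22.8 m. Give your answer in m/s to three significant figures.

39.7 m/s

At x = 22.8 m, t = x/vₓ = 22.8/39.70 = 0.5743 s.
Vertical velocity there: v_y = v_y0 − g t = 4.360 − 9.81 × 0.5743 = −1.274 m/s.
Speed: √(vₓ² + v_y²) = √(39.70² + 1.274²) = 39.72 m/s.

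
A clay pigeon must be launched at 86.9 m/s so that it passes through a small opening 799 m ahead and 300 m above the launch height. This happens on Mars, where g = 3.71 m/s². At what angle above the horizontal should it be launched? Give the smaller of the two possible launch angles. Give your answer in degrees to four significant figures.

Trajectory: y = x tanθ − g x² (1 + tan²θ)/(2v₀²). With x = 799, y = 300, v₀ = 86.9, g = 3.71:
156.8 tan²θ − 799 tanθ + (456.8) = 0.
tanθ = [799 ± √(799² − 4 × 156.8 × (456.8))] / (2 × 156.8) = (799 ± 593.2) / 313.6, giving tanθ = 0.6563 or 4.439.
θ = 33.28° or 77.30°; the smaller is 33.28°.

33.28°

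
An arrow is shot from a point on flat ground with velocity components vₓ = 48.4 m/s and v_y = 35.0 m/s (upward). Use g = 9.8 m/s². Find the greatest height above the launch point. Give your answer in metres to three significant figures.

62.5 m

At the apex v_y = 0, so H = v_y0²/(2g) = 35.00²/19.60 = 62.50 m.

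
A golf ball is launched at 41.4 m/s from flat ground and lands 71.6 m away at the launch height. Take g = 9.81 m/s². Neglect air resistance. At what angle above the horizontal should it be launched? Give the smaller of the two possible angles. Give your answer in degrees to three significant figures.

From R = (v₀²/g) sin 2θ: sin 2θ = 9.81 × 71.6 / 1714.0 = 0.4098.
2θ = 24.19° or 180° − 24.19° = 155.8°, so θ = 12.10° or 77.90°.
The smaller angle is 12.10°.

12.1°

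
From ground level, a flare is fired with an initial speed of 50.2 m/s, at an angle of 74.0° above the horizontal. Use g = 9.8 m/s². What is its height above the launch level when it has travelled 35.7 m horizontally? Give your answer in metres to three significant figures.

Horizontal component vₓ = 50.20 cos 74.0° = 13.84 m/s; vertical v_y0 = 50.20 sin 74.0° = 48.26 m/s.
x = vₓ t ⇒ t = 35.7/13.84 = 2.580 s.
Height: y = v_y0 t − ½ g t² = 48.26 × 2.580 − 4.900 × 2.580² = 124.5 − 32.62 = 91.88 m.

91.9 m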